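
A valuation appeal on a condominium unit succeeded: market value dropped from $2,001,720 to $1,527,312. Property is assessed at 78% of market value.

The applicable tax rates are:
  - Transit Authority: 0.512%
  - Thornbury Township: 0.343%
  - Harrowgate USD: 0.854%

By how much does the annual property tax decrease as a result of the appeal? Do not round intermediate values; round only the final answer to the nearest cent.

Old assessed value = $2,001,720 × 0.78 = $1,561,341.6
New assessed value = $1,527,312 × 0.78 = $1,191,303.36
Combined rate = 0.00512 + 0.00343 + 0.00854 = 0.01709
Old tax = $1,561,341.6 × 0.01709 = $26,683.327944
New tax = $1,191,303.36 × 0.01709 = $20,359.3744224
Reduction = $26,683.327944 − $20,359.3744224 = $6,323.9535216

$6,323.95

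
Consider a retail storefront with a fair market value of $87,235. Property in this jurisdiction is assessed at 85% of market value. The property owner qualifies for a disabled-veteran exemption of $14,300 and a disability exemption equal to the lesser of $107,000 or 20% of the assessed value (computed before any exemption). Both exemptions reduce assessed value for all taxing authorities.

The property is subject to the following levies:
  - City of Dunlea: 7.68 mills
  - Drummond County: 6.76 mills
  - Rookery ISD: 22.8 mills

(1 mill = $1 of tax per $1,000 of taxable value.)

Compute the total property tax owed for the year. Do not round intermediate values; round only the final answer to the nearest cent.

Assessed value = $87,235 × 0.85 = $74,149.75
Disability exemption = min($107,000, 20% × $74,149.75) = min($107,000, $14,829.95) = $14,829.95 (percentage binds)
Taxable value = $74,149.75 − $14,300 − $14,829.95 = $45,019.8
City of Dunlea: $45,019.8 × 0.00768 = $345.752064
Drummond County: $45,019.8 × 0.00676 = $304.333848
Rookery ISD: $45,019.8 × 0.0228 = $1,026.45144
Total = $1,676.537352

$1,676.54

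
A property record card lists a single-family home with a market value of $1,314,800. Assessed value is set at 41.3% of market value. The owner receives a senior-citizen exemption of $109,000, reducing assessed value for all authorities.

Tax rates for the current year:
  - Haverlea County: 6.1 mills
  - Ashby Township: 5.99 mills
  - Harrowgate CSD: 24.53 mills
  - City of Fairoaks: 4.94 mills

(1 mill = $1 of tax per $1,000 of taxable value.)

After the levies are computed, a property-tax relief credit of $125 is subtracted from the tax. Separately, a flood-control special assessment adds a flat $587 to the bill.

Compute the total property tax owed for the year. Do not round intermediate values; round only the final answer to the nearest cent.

Assessed value = $1,314,800 × 0.413 = $543,012.4
Taxable value = $543,012.4 − $109,000 = $434,012.4
Haverlea County: $434,012.4 × 0.0061 = $2,647.47564
Ashby Township: $434,012.4 × 0.00599 = $2,599.734276
Harrowgate CSD: $434,012.4 × 0.02453 = $10,646.324172
City of Fairoaks: $434,012.4 × 0.00494 = $2,144.021256
Levies subtotal = $18,037.555344
After credit = $18,037.555344 − $125 = $17,912.555344
Total = $17,912.555344 + $587 = $18,499.555344

$18,499.56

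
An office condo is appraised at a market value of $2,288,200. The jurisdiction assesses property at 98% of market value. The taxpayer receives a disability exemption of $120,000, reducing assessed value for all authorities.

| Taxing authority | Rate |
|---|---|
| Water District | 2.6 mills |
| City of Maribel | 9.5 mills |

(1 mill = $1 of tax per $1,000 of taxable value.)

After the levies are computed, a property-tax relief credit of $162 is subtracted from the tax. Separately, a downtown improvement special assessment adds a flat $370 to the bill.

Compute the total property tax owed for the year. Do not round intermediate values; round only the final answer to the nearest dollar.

Assessed value = $2,288,200 × 0.98 = $2,242,436
Taxable value = $2,242,436 − $120,000 = $2,122,436
Water District: $2,122,436 × 0.0026 = $5,518.3336
City of Maribel: $2,122,436 × 0.0095 = $20,163.142
Levies subtotal = $25,681.4756
After credit = $25,681.4756 − $162 = $25,519.4756
Total = $25,519.4756 + $370 = $25,889.4756

$25,889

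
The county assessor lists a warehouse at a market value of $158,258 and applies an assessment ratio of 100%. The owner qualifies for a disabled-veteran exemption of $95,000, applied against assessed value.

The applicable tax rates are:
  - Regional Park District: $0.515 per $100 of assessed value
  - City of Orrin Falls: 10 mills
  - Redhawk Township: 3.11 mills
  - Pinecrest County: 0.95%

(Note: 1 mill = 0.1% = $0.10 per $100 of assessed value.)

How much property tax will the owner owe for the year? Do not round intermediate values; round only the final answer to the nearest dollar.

$1,756

Assessed value = $158,258 × 1 = $158,258
Taxable value = $158,258 − $95,000 = $63,258
Regional Park District: $63,258 × 0.00515 = $325.7787
City of Orrin Falls: $63,258 × 0.01 = $632.58
Redhawk Township: $63,258 × 0.00311 = $196.73238
Pinecrest County: $63,258 × 0.0095 = $600.951
Total = $1,756.04208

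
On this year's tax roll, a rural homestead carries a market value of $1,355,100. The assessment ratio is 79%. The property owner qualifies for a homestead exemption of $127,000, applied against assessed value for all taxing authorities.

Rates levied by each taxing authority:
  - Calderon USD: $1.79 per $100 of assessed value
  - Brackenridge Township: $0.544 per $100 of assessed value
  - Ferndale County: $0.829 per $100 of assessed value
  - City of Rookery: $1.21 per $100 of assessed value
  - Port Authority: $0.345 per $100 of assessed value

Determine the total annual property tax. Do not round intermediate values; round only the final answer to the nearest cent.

$44,515.70

Assessed value = $1,355,100 × 0.79 = $1,070,529
Taxable value = $1,070,529 − $127,000 = $943,529
Calderon USD: $943,529 × 0.0179 = $16,889.1691
Brackenridge Township: $943,529 × 0.00544 = $5,132.79776
Ferndale County: $943,529 × 0.00829 = $7,821.85541
City of Rookery: $943,529 × 0.0121 = $11,416.7009
Port Authority: $943,529 × 0.00345 = $3,255.17505
Total = $16,889.1691 + $5,132.79776 + $7,821.85541 + $11,416.7009 + $3,255.17505 = $44,515.69822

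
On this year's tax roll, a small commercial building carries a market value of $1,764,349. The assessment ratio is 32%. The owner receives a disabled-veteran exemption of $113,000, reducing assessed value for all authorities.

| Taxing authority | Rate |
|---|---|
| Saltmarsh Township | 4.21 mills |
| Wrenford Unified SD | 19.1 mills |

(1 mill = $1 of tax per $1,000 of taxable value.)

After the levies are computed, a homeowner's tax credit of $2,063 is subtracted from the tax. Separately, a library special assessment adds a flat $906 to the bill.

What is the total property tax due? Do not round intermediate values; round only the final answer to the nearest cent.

$9,369.60

Assessed value = $1,764,349 × 0.32 = $564,591.68
Taxable value = $564,591.68 − $113,000 = $451,591.68
Saltmarsh Township: $451,591.68 × 0.00421 = $1,901.2009728
Wrenford Unified SD: $451,591.68 × 0.0191 = $8,625.401088
Levies subtotal = $10,526.6020608
After credit = $10,526.6020608 − $2,063 = $8,463.6020608
Total = $8,463.6020608 + $906 = $9,369.6020608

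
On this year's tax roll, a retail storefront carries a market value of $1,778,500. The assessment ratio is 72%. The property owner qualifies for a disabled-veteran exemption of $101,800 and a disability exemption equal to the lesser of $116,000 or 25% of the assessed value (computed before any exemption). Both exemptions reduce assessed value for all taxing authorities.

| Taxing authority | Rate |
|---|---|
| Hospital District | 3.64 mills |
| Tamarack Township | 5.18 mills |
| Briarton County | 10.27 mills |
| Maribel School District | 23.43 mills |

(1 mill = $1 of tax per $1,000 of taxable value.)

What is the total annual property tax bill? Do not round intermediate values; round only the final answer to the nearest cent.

Assessed value = $1,778,500 × 0.72 = $1,280,520
Disability exemption = min($116,000, 25% × $1,280,520) = min($116,000, $320,130) = $116,000 (dollar cap binds)
Taxable value = $1,280,520 − $101,800 − $116,000 = $1,062,720
Hospital District: $1,062,720 × 0.00364 = $3,868.3008
Tamarack Township: $1,062,720 × 0.00518 = $5,504.8896
Briarton County: $1,062,720 × 0.01027 = $10,914.1344
Maribel School District: $1,062,720 × 0.02343 = $24,899.5296
Total = $45,186.8544

$45,186.85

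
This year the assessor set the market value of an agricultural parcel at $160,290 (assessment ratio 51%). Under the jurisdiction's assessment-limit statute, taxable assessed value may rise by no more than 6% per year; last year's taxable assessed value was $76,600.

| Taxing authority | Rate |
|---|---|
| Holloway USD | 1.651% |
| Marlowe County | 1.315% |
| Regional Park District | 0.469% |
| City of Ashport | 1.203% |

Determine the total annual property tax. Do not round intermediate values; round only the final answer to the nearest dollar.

$3,766

Uncapped assessed value = $160,290 × 0.51 = $81,747.9
Cap limit = $76,600 × 1.06 = $81,196
Taxable assessed value = min($81,747.9, $81,196) = $81,196 (cap binds)
Holloway USD: $81,196 × 0.01651 = $1,340.54596
Marlowe County: $81,196 × 0.01315 = $1,067.7274
Regional Park District: $81,196 × 0.00469 = $380.80924
City of Ashport: $81,196 × 0.01203 = $976.78788
Total = $3,765.87048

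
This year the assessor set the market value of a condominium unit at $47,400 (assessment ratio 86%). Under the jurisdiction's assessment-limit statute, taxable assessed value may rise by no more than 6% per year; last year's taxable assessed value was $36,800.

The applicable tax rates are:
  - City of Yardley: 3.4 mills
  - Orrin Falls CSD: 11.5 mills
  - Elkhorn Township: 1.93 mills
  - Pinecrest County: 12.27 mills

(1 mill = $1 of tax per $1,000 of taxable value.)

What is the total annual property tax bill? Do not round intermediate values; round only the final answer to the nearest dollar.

$1,135

Uncapped assessed value = $47,400 × 0.86 = $40,764
Cap limit = $36,800 × 1.06 = $39,008
Taxable assessed value = min($40,764, $39,008) = $39,008 (cap binds)
City of Yardley: $39,008 × 0.0034 = $132.6272
Orrin Falls CSD: $39,008 × 0.0115 = $448.592
Elkhorn Township: $39,008 × 0.00193 = $75.28544
Pinecrest County: $39,008 × 0.01227 = $478.62816
Total = $1,135.1328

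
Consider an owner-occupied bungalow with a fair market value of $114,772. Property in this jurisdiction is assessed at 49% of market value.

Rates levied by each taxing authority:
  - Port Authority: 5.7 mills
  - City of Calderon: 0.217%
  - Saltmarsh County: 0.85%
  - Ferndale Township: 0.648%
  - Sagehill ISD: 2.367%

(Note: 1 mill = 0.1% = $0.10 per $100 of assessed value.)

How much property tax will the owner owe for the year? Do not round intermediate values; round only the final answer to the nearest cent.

Assessed value = $114,772 × 0.49 = $56,238.28
Port Authority: $56,238.28 × 0.0057 = $320.558196
City of Calderon: $56,238.28 × 0.00217 = $122.0370676
Saltmarsh County: $56,238.28 × 0.0085 = $478.02538
Ferndale Township: $56,238.28 × 0.00648 = $364.4240544
Sagehill ISD: $56,238.28 × 0.02367 = $1,331.1600876
Total = $2,616.2047856

$2,616.20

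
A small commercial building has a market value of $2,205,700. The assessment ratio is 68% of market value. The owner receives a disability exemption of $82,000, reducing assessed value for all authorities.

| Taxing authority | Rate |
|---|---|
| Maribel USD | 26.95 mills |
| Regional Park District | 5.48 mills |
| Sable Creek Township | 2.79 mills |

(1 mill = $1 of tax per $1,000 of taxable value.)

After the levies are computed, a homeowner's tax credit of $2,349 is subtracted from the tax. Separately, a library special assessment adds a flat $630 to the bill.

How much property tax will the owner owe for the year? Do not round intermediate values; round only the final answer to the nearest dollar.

$48,219

Assessed value = $2,205,700 × 0.68 = $1,499,876
Taxable value = $1,499,876 − $82,000 = $1,417,876
Maribel USD: $1,417,876 × 0.02695 = $38,211.7582
Regional Park District: $1,417,876 × 0.00548 = $7,769.96048
Sable Creek Township: $1,417,876 × 0.00279 = $3,955.87404
Levies subtotal = $49,937.59272
After credit = $49,937.59272 − $2,349 = $47,588.59272
Total = $47,588.59272 + $630 = $48,218.59272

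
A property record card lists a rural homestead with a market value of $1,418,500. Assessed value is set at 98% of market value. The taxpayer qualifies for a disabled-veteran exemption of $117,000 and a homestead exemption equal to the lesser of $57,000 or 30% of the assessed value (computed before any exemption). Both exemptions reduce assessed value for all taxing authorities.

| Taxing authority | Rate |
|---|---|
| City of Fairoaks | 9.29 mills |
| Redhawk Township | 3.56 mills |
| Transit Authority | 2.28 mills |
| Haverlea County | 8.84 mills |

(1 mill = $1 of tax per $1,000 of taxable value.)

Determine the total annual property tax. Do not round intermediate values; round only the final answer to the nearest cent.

$29,150.64

Assessed value = $1,418,500 × 0.98 = $1,390,130
Homestead exemption = min($57,000, 30% × $1,390,130) = min($57,000, $417,039) = $57,000 (dollar cap binds)
Taxable value = $1,390,130 − $117,000 − $57,000 = $1,216,130
City of Fairoaks: $1,216,130 × 0.00929 = $11,297.8477
Redhawk Township: $1,216,130 × 0.00356 = $4,329.4228
Transit Authority: $1,216,130 × 0.00228 = $2,772.7764
Haverlea County: $1,216,130 × 0.00884 = $10,750.5892
Total = $29,150.6361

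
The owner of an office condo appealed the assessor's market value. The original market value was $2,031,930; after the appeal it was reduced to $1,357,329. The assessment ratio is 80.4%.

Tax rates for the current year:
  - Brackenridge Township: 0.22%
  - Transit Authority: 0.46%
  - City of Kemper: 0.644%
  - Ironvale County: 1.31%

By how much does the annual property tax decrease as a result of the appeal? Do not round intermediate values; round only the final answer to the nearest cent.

Old assessed value = $2,031,930 × 0.804 = $1,633,671.72
New assessed value = $1,357,329 × 0.804 = $1,091,292.516
Combined rate = 0.0022 + 0.0046 + 0.00644 + 0.0131 = 0.02634
Old tax = $1,633,671.72 × 0.02634 = $43,030.9131048
New tax = $1,091,292.516 × 0.02634 = $28,744.64487144
Reduction = $43,030.9131048 − $28,744.64487144 = $14,286.26823336

$14,286.27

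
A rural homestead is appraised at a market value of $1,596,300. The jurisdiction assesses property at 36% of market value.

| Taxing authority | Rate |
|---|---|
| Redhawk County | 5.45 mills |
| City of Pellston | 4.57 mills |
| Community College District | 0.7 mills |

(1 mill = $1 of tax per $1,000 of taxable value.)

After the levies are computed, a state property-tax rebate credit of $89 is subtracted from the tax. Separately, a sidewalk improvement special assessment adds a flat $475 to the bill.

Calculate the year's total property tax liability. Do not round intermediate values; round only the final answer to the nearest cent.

Assessed value = $1,596,300 × 0.36 = $574,668
Redhawk County: $574,668 × 0.00545 = $3,131.9406
City of Pellston: $574,668 × 0.00457 = $2,626.23276
Community College District: $574,668 × 0.0007 = $402.2676
Levies subtotal = $6,160.44096
After credit = $6,160.44096 − $89 = $6,071.44096
Total = $6,071.44096 + $475 = $6,546.44096

$6,546.44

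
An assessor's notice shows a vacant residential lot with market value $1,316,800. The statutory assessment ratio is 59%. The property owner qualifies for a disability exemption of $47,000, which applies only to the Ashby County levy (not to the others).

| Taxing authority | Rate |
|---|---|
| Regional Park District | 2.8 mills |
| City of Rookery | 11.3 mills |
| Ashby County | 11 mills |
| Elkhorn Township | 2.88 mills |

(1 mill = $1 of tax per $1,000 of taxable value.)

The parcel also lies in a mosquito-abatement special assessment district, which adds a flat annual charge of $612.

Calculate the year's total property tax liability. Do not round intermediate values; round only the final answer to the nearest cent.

Assessed value = $1,316,800 × 0.59 = $776,912
Regional Park District: $776,912 × 0.0028 = $2,175.3536
City of Rookery: $776,912 × 0.0113 = $8,779.1056
Ashby County: ($776,912 − $47,000) × 0.011 = $729,912 × 0.011 = $8,029.032
Elkhorn Township: $776,912 × 0.00288 = $2,237.50656
Levies subtotal = $21,220.99776
Total = $21,220.99776 + $612 = $21,832.99776

$21,833.00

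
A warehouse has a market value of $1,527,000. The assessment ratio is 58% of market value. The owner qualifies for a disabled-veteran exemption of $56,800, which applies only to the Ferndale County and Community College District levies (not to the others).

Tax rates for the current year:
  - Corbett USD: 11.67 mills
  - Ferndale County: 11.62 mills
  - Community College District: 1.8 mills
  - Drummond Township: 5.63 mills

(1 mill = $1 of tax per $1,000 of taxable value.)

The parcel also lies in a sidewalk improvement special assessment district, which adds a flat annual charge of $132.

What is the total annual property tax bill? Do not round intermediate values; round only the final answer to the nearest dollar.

$26,577

Assessed value = $1,527,000 × 0.58 = $885,660
Corbett USD: $885,660 × 0.01167 = $10,335.6522
Ferndale County: ($885,660 − $56,800) × 0.01162 = $828,860 × 0.01162 = $9,631.3532
Community College District: ($885,660 − $56,800) × 0.0018 = $828,860 × 0.0018 = $1,491.948
Drummond Township: $885,660 × 0.00563 = $4,986.2658
Levies subtotal = $26,445.2192
Total = $26,445.2192 + $132 = $26,577.2192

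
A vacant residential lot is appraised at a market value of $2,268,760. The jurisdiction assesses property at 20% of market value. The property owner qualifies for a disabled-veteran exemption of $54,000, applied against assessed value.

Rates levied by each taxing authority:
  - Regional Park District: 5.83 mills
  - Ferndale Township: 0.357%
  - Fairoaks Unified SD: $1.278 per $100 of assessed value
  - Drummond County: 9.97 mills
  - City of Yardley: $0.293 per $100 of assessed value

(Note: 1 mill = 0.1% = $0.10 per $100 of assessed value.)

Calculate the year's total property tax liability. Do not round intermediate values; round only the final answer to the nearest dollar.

Assessed value = $2,268,760 × 0.2 = $453,752
Taxable value = $453,752 − $54,000 = $399,752
Regional Park District: $399,752 × 0.00583 = $2,330.55416
Ferndale Township: $399,752 × 0.00357 = $1,427.11464
Fairoaks Unified SD: $399,752 × 0.01278 = $5,108.83056
Drummond County: $399,752 × 0.00997 = $3,985.52744
City of Yardley: $399,752 × 0.00293 = $1,171.27336
Total = $14,023.30016

$14,023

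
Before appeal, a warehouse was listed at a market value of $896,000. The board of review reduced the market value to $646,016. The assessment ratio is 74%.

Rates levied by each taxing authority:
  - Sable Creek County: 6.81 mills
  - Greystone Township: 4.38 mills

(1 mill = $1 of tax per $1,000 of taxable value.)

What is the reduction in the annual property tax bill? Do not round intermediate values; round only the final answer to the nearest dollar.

Old assessed value = $896,000 × 0.74 = $663,040
New assessed value = $646,016 × 0.74 = $478,051.84
Combined rate = 0.00681 + 0.00438 = 0.01119
Old tax = $663,040 × 0.01119 = $7,419.4176
New tax = $478,051.84 × 0.01119 = $5,349.4000896
Reduction = $7,419.4176 − $5,349.4000896 = $2,070.0175104

$2,070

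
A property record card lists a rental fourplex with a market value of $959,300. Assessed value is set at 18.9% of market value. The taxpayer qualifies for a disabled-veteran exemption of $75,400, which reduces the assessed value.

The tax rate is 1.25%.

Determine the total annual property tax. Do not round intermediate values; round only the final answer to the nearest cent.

$1,323.85

Assessed value = $959,300 × 0.189 = $181,307.7
Taxable value = $181,307.7 − $75,400 = $105,907.7
Tax = $105,907.7 × 0.0125 = $1,323.84625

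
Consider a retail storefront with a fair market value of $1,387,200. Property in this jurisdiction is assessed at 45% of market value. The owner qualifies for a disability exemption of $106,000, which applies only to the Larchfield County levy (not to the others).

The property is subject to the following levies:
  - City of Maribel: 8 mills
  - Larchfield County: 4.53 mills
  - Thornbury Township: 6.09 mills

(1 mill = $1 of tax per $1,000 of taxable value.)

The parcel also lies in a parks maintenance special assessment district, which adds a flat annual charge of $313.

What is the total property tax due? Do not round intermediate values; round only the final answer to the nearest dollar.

$11,456

Assessed value = $1,387,200 × 0.45 = $624,240
City of Maribel: $624,240 × 0.008 = $4,993.92
Larchfield County: ($624,240 − $106,000) × 0.00453 = $518,240 × 0.00453 = $2,347.6272
Thornbury Township: $624,240 × 0.00609 = $3,801.6216
Levies subtotal = $11,143.1688
Total = $11,143.1688 + $313 = $11,456.1688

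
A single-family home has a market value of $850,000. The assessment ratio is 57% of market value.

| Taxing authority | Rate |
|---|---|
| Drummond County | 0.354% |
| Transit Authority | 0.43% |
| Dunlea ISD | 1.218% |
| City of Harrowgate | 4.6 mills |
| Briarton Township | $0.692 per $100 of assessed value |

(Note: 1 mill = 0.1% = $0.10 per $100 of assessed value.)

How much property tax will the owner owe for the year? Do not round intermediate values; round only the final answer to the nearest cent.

$15,281.13

Assessed value = $850,000 × 0.57 = $484,500
Drummond County: $484,500 × 0.00354 = $1,715.13
Transit Authority: $484,500 × 0.0043 = $2,083.35
Dunlea ISD: $484,500 × 0.01218 = $5,901.21
City of Harrowgate: $484,500 × 0.0046 = $2,228.7
Briarton Township: $484,500 × 0.00692 = $3,352.74
Total = $15,281.13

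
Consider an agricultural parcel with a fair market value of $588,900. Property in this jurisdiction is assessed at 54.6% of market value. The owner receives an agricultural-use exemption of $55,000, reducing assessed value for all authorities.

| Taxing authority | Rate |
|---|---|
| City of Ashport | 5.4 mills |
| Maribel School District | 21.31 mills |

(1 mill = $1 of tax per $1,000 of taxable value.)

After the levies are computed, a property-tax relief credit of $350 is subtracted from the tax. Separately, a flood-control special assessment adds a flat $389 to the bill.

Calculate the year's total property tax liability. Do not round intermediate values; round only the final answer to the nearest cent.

$7,158.27

Assessed value = $588,900 × 0.546 = $321,539.4
Taxable value = $321,539.4 − $55,000 = $266,539.4
City of Ashport: $266,539.4 × 0.0054 = $1,439.31276
Maribel School District: $266,539.4 × 0.02131 = $5,679.954614
Levies subtotal = $7,119.267374
After credit = $7,119.267374 − $350 = $6,769.267374
Total = $6,769.267374 + $389 = $7,158.267374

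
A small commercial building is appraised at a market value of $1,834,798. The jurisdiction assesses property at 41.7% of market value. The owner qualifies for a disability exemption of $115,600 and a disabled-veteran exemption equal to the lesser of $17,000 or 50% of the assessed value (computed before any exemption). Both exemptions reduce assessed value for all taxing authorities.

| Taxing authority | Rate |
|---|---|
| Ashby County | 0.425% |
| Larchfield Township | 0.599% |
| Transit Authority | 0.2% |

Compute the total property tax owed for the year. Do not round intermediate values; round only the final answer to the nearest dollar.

$7,742

Assessed value = $1,834,798 × 0.417 = $765,110.766
Disabled-veteran exemption = min($17,000, 50% × $765,110.766) = min($17,000, $382,555.383) = $17,000 (dollar cap binds)
Taxable value = $765,110.766 − $115,600 − $17,000 = $632,510.766
Ashby County: $632,510.766 × 0.00425 = $2,688.1707555
Larchfield Township: $632,510.766 × 0.00599 = $3,788.73948834
Transit Authority: $632,510.766 × 0.002 = $1,265.021532
Total = $7,741.93177584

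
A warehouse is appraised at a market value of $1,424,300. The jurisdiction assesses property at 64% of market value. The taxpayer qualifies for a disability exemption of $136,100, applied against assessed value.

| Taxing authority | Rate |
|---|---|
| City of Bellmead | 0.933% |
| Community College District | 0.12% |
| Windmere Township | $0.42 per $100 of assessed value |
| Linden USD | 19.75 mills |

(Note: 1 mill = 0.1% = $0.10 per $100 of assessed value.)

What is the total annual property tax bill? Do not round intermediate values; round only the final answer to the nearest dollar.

$26,738

Assessed value = $1,424,300 × 0.64 = $911,552
Taxable value = $911,552 − $136,100 = $775,452
City of Bellmead: $775,452 × 0.00933 = $7,234.96716
Community College District: $775,452 × 0.0012 = $930.5424
Windmere Township: $775,452 × 0.0042 = $3,256.8984
Linden USD: $775,452 × 0.01975 = $15,315.177
Total = $26,737.58496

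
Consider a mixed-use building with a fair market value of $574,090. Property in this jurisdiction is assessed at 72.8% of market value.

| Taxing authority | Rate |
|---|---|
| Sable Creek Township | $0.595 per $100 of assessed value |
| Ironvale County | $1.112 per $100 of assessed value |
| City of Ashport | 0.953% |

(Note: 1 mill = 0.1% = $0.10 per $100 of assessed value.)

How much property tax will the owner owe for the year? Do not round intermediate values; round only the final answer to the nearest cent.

Assessed value = $574,090 × 0.728 = $417,937.52
Sable Creek Township: $417,937.52 × 0.00595 = $2,486.728244
Ironvale County: $417,937.52 × 0.01112 = $4,647.4652224
City of Ashport: $417,937.52 × 0.00953 = $3,982.9445656
Total = $11,117.138032

$11,117.14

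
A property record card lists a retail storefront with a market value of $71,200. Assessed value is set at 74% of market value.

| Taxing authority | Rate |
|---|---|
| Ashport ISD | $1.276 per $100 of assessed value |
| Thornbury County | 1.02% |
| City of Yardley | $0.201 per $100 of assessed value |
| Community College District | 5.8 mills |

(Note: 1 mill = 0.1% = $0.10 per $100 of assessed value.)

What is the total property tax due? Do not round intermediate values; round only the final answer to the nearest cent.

$1,621.21

Assessed value = $71,200 × 0.74 = $52,688
Ashport ISD: $52,688 × 0.01276 = $672.29888
Thornbury County: $52,688 × 0.0102 = $537.4176
City of Yardley: $52,688 × 0.00201 = $105.90288
Community College District: $52,688 × 0.0058 = $305.5904
Total = $1,621.20976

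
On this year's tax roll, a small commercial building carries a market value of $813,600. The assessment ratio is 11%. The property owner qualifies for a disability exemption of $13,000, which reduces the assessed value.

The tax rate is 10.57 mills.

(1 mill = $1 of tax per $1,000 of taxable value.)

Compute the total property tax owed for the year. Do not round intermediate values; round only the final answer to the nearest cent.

Assessed value = $813,600 × 0.11 = $89,496
Taxable value = $89,496 − $13,000 = $76,496
Tax = $76,496 × 0.01057 = $808.56272

$808.56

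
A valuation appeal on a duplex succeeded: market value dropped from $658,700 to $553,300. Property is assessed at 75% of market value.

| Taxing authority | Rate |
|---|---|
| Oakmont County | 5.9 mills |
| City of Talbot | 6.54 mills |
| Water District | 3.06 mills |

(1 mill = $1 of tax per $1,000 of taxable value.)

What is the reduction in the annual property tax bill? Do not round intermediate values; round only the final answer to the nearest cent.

$1,225.28

Old assessed value = $658,700 × 0.75 = $494,025
New assessed value = $553,300 × 0.75 = $414,975
Combined rate = 0.0059 + 0.00654 + 0.00306 = 0.0155
Old tax = $494,025 × 0.0155 = $7,657.3875
New tax = $414,975 × 0.0155 = $6,432.1125
Reduction = $7,657.3875 − $6,432.1125 = $1,225.275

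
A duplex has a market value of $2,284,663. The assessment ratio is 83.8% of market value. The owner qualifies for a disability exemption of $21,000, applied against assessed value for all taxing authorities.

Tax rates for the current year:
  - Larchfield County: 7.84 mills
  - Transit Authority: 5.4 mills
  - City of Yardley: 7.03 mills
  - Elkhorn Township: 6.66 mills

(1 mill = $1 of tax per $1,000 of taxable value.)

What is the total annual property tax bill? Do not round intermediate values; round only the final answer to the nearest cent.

Assessed value = $2,284,663 × 0.838 = $1,914,547.594
Taxable value = $1,914,547.594 − $21,000 = $1,893,547.594
Larchfield County: $1,893,547.594 × 0.00784 = $14,845.41313696
Transit Authority: $1,893,547.594 × 0.0054 = $10,225.1570076
City of Yardley: $1,893,547.594 × 0.00703 = $13,311.63958582
Elkhorn Township: $1,893,547.594 × 0.00666 = $12,611.02697604
Total = $14,845.41313696 + $10,225.1570076 + $13,311.63958582 + $12,611.02697604 = $50,993.23670642

$50,993.24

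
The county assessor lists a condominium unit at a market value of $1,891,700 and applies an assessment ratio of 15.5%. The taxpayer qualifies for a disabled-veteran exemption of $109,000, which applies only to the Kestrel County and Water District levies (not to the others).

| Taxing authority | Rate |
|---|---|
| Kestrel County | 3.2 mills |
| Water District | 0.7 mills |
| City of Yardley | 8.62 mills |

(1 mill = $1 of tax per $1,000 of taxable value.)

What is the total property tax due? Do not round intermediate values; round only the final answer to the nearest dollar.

Assessed value = $1,891,700 × 0.155 = $293,213.5
Kestrel County: ($293,213.5 − $109,000) × 0.0032 = $184,213.5 × 0.0032 = $589.4832
Water District: ($293,213.5 − $109,000) × 0.0007 = $184,213.5 × 0.0007 = $128.94945
City of Yardley: $293,213.5 × 0.00862 = $2,527.50037
Total = $3,245.93302

$3,246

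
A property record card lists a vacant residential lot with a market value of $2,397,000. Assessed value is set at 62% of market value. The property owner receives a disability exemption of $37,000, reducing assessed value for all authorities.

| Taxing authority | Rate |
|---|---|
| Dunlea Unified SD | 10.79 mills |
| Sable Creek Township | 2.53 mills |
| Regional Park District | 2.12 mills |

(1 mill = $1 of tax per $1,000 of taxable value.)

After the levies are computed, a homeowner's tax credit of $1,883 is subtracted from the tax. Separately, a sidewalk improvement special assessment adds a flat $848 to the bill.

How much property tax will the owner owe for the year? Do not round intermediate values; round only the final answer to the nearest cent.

$21,339.72

Assessed value = $2,397,000 × 0.62 = $1,486,140
Taxable value = $1,486,140 − $37,000 = $1,449,140
Dunlea Unified SD: $1,449,140 × 0.01079 = $15,636.2206
Sable Creek Township: $1,449,140 × 0.00253 = $3,666.3242
Regional Park District: $1,449,140 × 0.00212 = $3,072.1768
Levies subtotal = $22,374.7216
After credit = $22,374.7216 − $1,883 = $20,491.7216
Total = $20,491.7216 + $848 = $21,339.7216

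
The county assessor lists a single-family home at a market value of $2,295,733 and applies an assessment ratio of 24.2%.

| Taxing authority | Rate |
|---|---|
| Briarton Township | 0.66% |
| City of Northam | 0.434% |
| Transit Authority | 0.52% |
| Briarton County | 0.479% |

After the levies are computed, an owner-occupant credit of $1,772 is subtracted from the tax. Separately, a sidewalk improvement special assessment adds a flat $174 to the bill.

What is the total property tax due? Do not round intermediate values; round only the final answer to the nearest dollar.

Assessed value = $2,295,733 × 0.242 = $555,567.386
Briarton Township: $555,567.386 × 0.0066 = $3,666.7447476
City of Northam: $555,567.386 × 0.00434 = $2,411.16245524
Transit Authority: $555,567.386 × 0.0052 = $2,888.9504072
Briarton County: $555,567.386 × 0.00479 = $2,661.16777894
Levies subtotal = $11,628.02538898
After credit = $11,628.02538898 − $1,772 = $9,856.02538898
Total = $9,856.02538898 + $174 = $10,030.02538898

$10,030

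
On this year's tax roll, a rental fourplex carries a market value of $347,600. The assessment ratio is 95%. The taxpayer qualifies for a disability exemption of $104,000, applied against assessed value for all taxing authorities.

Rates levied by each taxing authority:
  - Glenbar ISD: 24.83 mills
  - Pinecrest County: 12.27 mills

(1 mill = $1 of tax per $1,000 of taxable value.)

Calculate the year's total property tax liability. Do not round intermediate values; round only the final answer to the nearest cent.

$8,392.76

Assessed value = $347,600 × 0.95 = $330,220
Taxable value = $330,220 − $104,000 = $226,220
Glenbar ISD: $226,220 × 0.02483 = $5,617.0426
Pinecrest County: $226,220 × 0.01227 = $2,775.7194
Total = $5,617.0426 + $2,775.7194 = $8,392.762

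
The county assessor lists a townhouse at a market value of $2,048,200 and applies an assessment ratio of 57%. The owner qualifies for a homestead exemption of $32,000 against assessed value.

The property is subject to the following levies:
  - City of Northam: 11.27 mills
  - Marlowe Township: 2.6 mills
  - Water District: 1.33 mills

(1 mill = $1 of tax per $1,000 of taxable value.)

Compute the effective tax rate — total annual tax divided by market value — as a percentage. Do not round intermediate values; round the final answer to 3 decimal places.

Assessed value = $2,048,200 × 0.57 = $1,167,474
Taxable value = $1,167,474 − $32,000 = $1,135,474
City of Northam: $1,135,474 × 0.01127 = $12,796.79198
Marlowe Township: $1,135,474 × 0.0026 = $2,952.2324
Water District: $1,135,474 × 0.00133 = $1,510.18042
Total tax = $17,259.2048
Effective rate = $17,259.2048 ÷ $2,048,200 = 0.843% of market value

0.843%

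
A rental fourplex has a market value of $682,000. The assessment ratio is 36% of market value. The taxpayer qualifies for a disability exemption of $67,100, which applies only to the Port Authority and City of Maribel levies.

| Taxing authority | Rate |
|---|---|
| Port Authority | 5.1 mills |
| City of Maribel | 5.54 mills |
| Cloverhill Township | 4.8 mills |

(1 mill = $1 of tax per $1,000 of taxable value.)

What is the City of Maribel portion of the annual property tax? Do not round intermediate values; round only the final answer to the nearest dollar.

$988

Assessed value = $682,000 × 0.36 = $245,520
City of Maribel taxable value = $245,520 − $67,100 = $178,420
City of Maribel levy = $178,420 × 0.00554 = $988.4468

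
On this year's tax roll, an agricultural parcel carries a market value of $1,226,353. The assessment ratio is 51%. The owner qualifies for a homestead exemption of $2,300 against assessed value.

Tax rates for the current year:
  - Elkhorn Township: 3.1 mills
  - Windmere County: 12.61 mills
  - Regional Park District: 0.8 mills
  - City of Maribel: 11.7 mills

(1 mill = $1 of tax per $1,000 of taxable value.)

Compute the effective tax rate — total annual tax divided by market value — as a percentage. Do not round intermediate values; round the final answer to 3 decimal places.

Assessed value = $1,226,353 × 0.51 = $625,440.03
Taxable value = $625,440.03 − $2,300 = $623,140.03
Elkhorn Township: $623,140.03 × 0.0031 = $1,931.734093
Windmere County: $623,140.03 × 0.01261 = $7,857.7957783
Regional Park District: $623,140.03 × 0.0008 = $498.512024
City of Maribel: $623,140.03 × 0.0117 = $7,290.738351
Total tax = $17,578.7802463
Effective rate = $17,578.7802463 ÷ $1,226,353 = 1.433% of market value

1.433%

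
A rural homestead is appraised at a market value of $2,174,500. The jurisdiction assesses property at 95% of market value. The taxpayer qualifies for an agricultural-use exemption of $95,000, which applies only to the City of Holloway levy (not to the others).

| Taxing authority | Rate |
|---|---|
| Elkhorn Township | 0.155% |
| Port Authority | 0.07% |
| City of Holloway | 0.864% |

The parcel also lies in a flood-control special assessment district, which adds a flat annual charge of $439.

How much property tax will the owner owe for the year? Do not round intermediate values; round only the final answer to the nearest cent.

Assessed value = $2,174,500 × 0.95 = $2,065,775
Elkhorn Township: $2,065,775 × 0.00155 = $3,201.95125
Port Authority: $2,065,775 × 0.0007 = $1,446.0425
City of Holloway: ($2,065,775 − $95,000) × 0.00864 = $1,970,775 × 0.00864 = $17,027.496
Levies subtotal = $21,675.48975
Total = $21,675.48975 + $439 = $22,114.48975

$22,114.49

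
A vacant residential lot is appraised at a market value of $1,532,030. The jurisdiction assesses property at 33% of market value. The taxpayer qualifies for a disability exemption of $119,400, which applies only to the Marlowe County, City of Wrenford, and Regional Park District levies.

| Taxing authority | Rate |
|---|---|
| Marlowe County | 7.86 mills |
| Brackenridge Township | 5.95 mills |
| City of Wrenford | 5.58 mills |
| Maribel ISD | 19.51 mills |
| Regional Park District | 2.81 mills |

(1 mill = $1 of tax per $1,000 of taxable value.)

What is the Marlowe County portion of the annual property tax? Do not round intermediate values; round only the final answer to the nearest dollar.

Assessed value = $1,532,030 × 0.33 = $505,569.9
Marlowe County taxable value = $505,569.9 − $119,400 = $386,169.9
Marlowe County levy = $386,169.9 × 0.00786 = $3,035.295414

$3,035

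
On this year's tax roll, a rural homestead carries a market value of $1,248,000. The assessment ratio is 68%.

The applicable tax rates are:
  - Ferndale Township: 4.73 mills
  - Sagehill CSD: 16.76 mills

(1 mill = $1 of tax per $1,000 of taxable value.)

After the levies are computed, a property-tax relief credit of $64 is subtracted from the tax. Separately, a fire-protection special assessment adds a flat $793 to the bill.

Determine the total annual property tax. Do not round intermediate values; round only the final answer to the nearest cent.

$18,966.27

Assessed value = $1,248,000 × 0.68 = $848,640
Ferndale Township: $848,640 × 0.00473 = $4,014.0672
Sagehill CSD: $848,640 × 0.01676 = $14,223.2064
Levies subtotal = $18,237.2736
After credit = $18,237.2736 − $64 = $18,173.2736
Total = $18,173.2736 + $793 = $18,966.2736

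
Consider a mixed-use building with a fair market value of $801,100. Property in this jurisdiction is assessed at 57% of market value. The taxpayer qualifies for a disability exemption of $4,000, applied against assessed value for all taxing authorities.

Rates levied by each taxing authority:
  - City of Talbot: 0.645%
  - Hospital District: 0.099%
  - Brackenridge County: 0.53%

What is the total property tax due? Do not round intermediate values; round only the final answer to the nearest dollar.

Assessed value = $801,100 × 0.57 = $456,627
Taxable value = $456,627 − $4,000 = $452,627
City of Talbot: $452,627 × 0.00645 = $2,919.44415
Hospital District: $452,627 × 0.00099 = $448.10073
Brackenridge County: $452,627 × 0.0053 = $2,398.9231
Total = $2,919.44415 + $448.10073 + $2,398.9231 = $5,766.46798

$5,766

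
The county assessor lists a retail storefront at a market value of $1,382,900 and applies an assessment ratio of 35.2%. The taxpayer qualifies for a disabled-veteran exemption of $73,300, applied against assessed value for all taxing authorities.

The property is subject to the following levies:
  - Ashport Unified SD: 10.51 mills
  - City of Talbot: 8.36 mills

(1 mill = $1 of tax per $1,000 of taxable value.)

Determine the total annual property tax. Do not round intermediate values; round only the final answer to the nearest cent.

$7,802.38

Assessed value = $1,382,900 × 0.352 = $486,780.8
Taxable value = $486,780.8 − $73,300 = $413,480.8
Ashport Unified SD: $413,480.8 × 0.01051 = $4,345.683208
City of Talbot: $413,480.8 × 0.00836 = $3,456.699488
Total = $4,345.683208 + $3,456.699488 = $7,802.382696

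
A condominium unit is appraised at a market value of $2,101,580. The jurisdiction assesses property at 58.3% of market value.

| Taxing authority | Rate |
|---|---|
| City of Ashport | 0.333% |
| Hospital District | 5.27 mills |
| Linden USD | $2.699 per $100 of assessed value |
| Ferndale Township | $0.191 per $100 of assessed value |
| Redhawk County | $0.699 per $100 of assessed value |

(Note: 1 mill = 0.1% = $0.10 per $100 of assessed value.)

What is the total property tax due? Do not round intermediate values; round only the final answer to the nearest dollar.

Assessed value = $2,101,580 × 0.583 = $1,225,221.14
City of Ashport: $1,225,221.14 × 0.00333 = $4,079.9863962
Hospital District: $1,225,221.14 × 0.00527 = $6,456.9154078
Linden USD: $1,225,221.14 × 0.02699 = $33,068.7185686
Ferndale Township: $1,225,221.14 × 0.00191 = $2,340.1723774
Redhawk County: $1,225,221.14 × 0.00699 = $8,564.2957686
Total = $54,510.0885186

$54,510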